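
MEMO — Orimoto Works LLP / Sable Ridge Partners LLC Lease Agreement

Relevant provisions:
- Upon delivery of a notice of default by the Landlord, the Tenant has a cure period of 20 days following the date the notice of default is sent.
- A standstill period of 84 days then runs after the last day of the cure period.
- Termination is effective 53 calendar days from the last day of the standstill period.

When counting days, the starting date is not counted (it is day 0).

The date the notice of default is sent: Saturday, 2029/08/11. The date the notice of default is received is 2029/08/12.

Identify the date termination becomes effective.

2030/01/15

The last day of the cure period: 20 calendar days after 2029/08/11 is 2029/08/31.
The last day of the standstill period: 84 calendar days after 2029/08/31 is 2029/11/23.
The date termination becomes effective: 53 calendar days after 2029/11/23 is 2030/01/15.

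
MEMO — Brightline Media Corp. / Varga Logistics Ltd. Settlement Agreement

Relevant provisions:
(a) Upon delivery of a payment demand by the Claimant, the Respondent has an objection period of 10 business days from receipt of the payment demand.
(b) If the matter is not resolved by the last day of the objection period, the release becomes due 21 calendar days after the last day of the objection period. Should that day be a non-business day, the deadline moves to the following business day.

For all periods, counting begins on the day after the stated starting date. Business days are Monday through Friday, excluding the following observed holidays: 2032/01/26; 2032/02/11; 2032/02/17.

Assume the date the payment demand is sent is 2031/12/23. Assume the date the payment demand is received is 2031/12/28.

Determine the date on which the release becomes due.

2032/01/30

The last day of the objection period: 10 business days after Sunday, 2031/12/28, skipping weekends — Dec 29, Dec 30, Dec 31, Jan 1, Jan 2, Jan 5, Jan 6, Jan 7, Jan 8, Jan 9 — lands on Friday, 2032/01/09.
The date on which the release becomes due: 2032/01/09 + 21 days = 2032/01/30. 2032/01/30 is a Friday and is not a listed holiday, so no roll-forward applies.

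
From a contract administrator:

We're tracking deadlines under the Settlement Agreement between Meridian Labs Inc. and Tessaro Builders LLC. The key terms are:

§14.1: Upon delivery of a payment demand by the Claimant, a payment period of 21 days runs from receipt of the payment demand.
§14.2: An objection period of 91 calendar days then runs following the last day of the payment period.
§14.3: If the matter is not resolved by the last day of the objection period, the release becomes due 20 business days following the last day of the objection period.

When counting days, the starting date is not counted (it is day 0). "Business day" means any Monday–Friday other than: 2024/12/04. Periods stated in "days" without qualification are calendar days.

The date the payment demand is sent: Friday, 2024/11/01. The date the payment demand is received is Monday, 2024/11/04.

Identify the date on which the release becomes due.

2025/03/24

Adding 21 calendar days to 2024/11/04 gives 2024/11/25, which is the last day of the payment period.
The last day of the objection period: 91 calendar days after 2024/11/25 is 2025/02/24.
The date on which the release becomes due: counting 20 business days from Monday, 2025/02/24 (Feb 25, Feb 26, Feb 27, Feb 28, …, Mar 20, Mar 21, Mar 24, skipping weekends) reaches Monday, 2025/03/24.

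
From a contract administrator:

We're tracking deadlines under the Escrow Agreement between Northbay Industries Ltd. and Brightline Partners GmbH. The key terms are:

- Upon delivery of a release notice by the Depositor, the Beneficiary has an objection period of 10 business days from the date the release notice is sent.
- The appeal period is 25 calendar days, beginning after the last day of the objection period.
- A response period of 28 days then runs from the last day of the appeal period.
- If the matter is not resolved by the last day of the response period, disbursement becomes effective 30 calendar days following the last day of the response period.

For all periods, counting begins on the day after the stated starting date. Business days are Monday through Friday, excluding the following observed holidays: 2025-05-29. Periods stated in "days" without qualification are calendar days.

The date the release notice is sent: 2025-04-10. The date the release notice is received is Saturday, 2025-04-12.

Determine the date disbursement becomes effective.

2025-07-16

The last day of the objection period: 10 business days after Thursday, 2025-04-10, skipping weekends — Apr 11, Apr 14, Apr 15, Apr 16, Apr 17, Apr 18, Apr 21, Apr 22, Apr 23, Apr 24 — lands on Thursday, 2025-04-24.
The last day of the appeal period: 25 calendar days after 2025-04-24 is 2025-05-19.
Adding 28 calendar days to 2025-05-19 gives 2025-06-16, which is the last day of the response period.
Adding 30 calendar days to 2025-06-16 gives 2025-07-16, which is the date disbursement becomes effective.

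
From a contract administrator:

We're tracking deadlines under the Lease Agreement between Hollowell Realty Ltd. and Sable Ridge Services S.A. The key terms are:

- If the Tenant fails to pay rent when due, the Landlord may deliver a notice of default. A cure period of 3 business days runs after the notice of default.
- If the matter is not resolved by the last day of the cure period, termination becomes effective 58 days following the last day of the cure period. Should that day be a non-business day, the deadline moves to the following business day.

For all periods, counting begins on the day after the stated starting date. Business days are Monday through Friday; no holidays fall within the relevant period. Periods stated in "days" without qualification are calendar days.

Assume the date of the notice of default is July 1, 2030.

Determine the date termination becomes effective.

From Monday, July 1, 2030, 3 business days (Jul 2, Jul 3, Jul 4, skipping weekends) brings us to Thursday, July 4, 2030, which is the last day of the cure period.
The date termination becomes effective: July 4, 2030 + 58 days = August 31, 2030. That falls on a Saturday, so it rolls to the next business day, Monday, September 2, 2030.

September 2, 2030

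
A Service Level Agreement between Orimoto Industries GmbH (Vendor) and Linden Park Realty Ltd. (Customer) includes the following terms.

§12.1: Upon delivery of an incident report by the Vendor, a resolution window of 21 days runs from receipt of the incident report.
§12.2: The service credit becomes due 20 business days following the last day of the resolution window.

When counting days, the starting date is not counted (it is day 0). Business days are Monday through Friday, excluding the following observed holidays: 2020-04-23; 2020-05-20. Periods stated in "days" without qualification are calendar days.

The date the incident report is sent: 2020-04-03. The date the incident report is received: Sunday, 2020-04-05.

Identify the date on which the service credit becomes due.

The last day of the resolution window: 2020-04-05 + 21 days = 2020-04-26.
The date on which the service credit becomes due: counting 20 business days from Sunday, 2020-04-26 (Apr 27, Apr 28, Apr 29, Apr 30, …, May 21, May 22, May 25, skipping weekends and the listed holiday on May 20) reaches Monday, 2020-05-25.

2020-05-25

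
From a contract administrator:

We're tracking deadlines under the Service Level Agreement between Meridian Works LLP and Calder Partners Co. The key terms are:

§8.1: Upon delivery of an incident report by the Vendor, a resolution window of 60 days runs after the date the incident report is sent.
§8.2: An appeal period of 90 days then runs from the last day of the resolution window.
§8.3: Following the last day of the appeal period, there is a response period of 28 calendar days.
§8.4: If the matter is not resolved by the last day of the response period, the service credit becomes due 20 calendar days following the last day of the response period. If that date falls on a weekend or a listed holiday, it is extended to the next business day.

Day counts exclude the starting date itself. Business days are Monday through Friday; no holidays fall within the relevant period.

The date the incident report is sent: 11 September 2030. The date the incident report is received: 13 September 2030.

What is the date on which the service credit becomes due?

The last day of the resolution window: 11 September 2030 + 60 days = 10 November 2030.
The last day of the appeal period: 10 November 2030 + 90 days = 8 February 2031.
Adding 28 calendar days to 8 February 2031 gives 8 March 2031, which is the last day of the response period.
The date on which the service credit becomes due: 20 calendar days after 8 March 2031 is 28 March 2031. 28 March 2031 is a Friday, so no roll-forward applies.

28 March 2031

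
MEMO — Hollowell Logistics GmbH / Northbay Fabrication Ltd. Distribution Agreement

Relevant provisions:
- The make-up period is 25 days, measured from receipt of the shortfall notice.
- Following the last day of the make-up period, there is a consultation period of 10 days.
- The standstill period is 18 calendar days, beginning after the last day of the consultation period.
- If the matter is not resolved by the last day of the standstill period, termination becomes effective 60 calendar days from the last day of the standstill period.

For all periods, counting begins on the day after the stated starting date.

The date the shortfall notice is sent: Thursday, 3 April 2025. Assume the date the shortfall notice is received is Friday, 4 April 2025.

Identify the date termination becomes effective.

26 July 2025

Adding 25 calendar days to 4 April 2025 gives 29 April 2025, which is the last day of the make-up period.
The last day of the consultation period: 29 April 2025 + 10 days = 9 May 2025.
The last day of the standstill period: 18 calendar days after 9 May 2025 is 27 May 2025.
The date termination becomes effective: 27 May 2025 + 60 days = 26 July 2025.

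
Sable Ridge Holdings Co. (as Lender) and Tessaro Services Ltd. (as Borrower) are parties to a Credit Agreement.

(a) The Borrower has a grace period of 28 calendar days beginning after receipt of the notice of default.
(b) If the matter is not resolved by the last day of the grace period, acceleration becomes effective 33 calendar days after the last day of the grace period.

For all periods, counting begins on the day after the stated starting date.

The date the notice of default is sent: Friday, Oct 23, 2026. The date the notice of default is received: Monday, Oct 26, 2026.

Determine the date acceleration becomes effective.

The last day of the grace period: 28 calendar days after Oct 26, 2026 is Nov 23, 2026.
Adding 33 calendar days to Nov 23, 2026 gives Dec 26, 2026, which is the date acceleration becomes effective.

Dec 26, 2026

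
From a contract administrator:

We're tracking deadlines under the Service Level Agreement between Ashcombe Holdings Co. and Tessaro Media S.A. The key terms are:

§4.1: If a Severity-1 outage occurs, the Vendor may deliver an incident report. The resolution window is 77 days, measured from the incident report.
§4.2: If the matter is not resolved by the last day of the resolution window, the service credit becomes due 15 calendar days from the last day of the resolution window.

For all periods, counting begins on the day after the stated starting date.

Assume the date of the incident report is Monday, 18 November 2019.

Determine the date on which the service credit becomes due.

18 February 2020

Adding 77 calendar days to 18 November 2019 gives 3 February 2020, which is the last day of the resolution window.
The date on which the service credit becomes due: 15 calendar days after 3 February 2020 is 18 February 2020.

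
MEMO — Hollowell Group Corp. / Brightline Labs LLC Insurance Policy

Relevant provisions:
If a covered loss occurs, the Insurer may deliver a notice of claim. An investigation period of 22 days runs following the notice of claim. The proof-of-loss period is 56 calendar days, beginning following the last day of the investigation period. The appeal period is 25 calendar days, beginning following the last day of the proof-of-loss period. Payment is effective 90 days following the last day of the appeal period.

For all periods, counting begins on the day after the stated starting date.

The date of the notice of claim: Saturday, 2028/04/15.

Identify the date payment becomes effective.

2028/10/25

Adding 22 calendar days to 2028/04/15 gives 2028/05/07, which is the last day of the investigation period.
The last day of the proof-of-loss period: 56 calendar days after 2028/05/07 is 2028/07/02.
Adding 25 calendar days to 2028/07/02 gives 2028/07/27, which is the last day of the appeal period.
Adding 90 calendar days to 2028/07/27 gives 2028/10/25, which is the date payment becomes effective.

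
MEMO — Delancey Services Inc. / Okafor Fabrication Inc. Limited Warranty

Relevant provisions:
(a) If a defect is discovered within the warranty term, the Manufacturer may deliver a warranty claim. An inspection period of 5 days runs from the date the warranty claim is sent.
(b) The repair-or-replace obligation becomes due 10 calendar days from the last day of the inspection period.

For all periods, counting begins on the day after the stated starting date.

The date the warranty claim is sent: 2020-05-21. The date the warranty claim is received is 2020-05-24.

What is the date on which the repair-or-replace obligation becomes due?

Adding 5 calendar days to 2020-05-21 gives 2020-05-26, which is the last day of the inspection period.
The date on which the repair-or-replace obligation becomes due: 10 calendar days after 2020-05-26 is 2020-06-05.

2020-06-05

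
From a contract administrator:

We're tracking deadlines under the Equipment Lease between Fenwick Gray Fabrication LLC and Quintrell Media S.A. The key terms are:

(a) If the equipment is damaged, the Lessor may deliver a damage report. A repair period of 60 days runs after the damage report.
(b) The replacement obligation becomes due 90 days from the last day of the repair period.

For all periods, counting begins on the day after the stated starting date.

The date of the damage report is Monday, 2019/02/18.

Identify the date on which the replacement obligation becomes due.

The last day of the repair period: 60 calendar days after 2019/02/18 is 2019/04/19.
The date on which the replacement obligation becomes due: 2019/04/19 + 90 days = 2019/07/18.

2019/07/18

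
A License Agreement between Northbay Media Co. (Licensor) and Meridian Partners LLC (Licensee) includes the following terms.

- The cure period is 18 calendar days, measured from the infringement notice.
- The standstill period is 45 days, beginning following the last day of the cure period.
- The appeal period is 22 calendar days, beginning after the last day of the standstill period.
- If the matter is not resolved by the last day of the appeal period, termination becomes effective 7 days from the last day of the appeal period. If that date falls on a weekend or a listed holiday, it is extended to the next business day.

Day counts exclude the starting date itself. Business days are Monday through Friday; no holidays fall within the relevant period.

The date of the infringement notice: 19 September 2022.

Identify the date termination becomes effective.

20 December 2022

The last day of the cure period: 18 calendar days after 19 September 2022 is 7 October 2022.
Adding 45 calendar days to 7 October 2022 gives 21 November 2022, which is the last day of the standstill period.
The last day of the appeal period: 22 calendar days after 21 November 2022 is 13 December 2022.
Adding 7 calendar days to 13 December 2022 gives 20 December 2022, which is the date termination becomes effective. 20 December 2022 is a Tuesday, so no roll-forward applies.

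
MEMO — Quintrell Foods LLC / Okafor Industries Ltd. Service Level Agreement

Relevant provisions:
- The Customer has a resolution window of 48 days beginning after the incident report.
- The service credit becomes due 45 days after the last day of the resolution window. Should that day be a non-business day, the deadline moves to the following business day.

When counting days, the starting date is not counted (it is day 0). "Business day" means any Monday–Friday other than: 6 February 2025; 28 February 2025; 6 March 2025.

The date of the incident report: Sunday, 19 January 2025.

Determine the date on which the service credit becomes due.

The last day of the resolution window: 19 January 2025 + 48 days = 8 March 2025.
Adding 45 calendar days to 8 March 2025 gives 22 April 2025, which is the date on which the service credit becomes due. 22 April 2025 is a Tuesday and is not a listed holiday, so no roll-forward applies.

22 April 2025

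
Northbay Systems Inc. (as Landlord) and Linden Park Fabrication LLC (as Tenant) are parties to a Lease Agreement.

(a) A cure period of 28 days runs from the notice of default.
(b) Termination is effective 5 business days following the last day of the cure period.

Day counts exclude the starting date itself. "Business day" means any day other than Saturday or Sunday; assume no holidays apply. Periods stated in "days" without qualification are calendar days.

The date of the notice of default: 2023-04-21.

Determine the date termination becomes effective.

The last day of the cure period: 28 calendar days after 2023-04-21 is 2023-05-19.
The date termination becomes effective: 5 business days after Friday, 2023-05-19, skipping weekends — May 22, May 23, May 24, May 25, May 26 — lands on Friday, 2023-05-26.

2023-05-26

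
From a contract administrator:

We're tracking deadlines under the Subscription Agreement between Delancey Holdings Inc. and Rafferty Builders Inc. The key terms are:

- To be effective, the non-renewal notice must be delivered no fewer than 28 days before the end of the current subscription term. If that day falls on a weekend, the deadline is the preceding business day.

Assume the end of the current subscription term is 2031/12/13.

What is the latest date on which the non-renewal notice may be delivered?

2031/11/14

2031/12/13 minus 28 days is 2031/11/15. That is a Saturday, so the deadline moves back to Friday, 2031/11/14.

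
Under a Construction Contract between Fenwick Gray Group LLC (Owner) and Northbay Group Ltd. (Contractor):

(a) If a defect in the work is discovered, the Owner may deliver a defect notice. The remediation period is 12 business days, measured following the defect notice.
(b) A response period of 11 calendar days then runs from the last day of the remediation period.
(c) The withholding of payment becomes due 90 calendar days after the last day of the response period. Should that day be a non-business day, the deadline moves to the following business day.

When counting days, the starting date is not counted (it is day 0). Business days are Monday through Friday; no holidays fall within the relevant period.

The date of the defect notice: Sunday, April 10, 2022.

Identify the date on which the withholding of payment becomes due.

The last day of the remediation period: counting 12 business days from Sunday, April 10, 2022 (Apr 11, Apr 12, Apr 13, Apr 14, …, Apr 22, Apr 25, Apr 26, skipping weekends) reaches Tuesday, April 26, 2022.
Adding 11 calendar days to April 26, 2022 gives May 7, 2022, which is the last day of the response period.
Adding 90 calendar days to May 7, 2022 gives August 5, 2022, which is the date on which the withholding of payment becomes due. August 5, 2022 is a Friday, so no roll-forward applies.

August 5, 2022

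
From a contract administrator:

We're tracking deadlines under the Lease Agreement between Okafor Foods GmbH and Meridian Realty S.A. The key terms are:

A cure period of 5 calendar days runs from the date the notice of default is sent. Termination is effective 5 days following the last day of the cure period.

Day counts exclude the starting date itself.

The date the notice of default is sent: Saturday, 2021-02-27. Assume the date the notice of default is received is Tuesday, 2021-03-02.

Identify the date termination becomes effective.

2021-03-09

The last day of the cure period: 5 calendar days after 2021-02-27 is 2021-03-04.
The date termination becomes effective: 5 calendar days after 2021-03-04 is 2021-03-09.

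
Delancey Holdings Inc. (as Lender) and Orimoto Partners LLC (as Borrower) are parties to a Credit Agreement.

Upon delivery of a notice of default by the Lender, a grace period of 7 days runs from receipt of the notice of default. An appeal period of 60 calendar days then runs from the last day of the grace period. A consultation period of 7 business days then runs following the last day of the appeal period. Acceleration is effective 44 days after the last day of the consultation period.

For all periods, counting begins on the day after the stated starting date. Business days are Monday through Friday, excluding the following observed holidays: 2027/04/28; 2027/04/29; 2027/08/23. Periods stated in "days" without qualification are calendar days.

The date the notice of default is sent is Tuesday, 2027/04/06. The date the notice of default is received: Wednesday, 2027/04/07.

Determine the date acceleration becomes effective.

2027/08/05

The last day of the grace period: 2027/04/07 + 7 days = 2027/04/14.
The last day of the appeal period: 60 calendar days after 2027/04/14 is 2027/06/13.
From Sunday, 2027/06/13, 7 business days (Jun 14, Jun 15, Jun 16, Jun 17, Jun 18, Jun 21, Jun 22, skipping weekends) brings us to Tuesday, 2027/06/22, which is the last day of the consultation period.
Adding 44 calendar days to 2027/06/22 gives 2027/08/05, which is the date acceleration becomes effective.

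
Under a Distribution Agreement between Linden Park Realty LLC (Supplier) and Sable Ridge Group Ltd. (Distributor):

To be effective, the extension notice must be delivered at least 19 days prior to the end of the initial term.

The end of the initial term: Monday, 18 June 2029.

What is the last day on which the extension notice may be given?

30 May 2029

18 June 2029 minus 19 days is 30 May 2029.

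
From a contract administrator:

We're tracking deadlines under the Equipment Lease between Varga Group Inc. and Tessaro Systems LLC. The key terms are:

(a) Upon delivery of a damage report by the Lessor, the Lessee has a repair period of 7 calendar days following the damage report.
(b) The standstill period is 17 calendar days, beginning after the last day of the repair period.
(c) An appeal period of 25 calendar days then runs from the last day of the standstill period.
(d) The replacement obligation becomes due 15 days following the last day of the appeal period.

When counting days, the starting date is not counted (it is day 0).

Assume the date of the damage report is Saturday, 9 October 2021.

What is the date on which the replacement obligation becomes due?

Adding 7 calendar days to 9 October 2021 gives 16 October 2021, which is the last day of the repair period.
Adding 17 calendar days to 16 October 2021 gives 2 November 2021, which is the last day of the standstill period.
The last day of the appeal period: 2 November 2021 + 25 days = 27 November 2021.
The date on which the replacement obligation becomes due: 15 calendar days after 27 November 2021 is 12 December 2021.

12 December 2021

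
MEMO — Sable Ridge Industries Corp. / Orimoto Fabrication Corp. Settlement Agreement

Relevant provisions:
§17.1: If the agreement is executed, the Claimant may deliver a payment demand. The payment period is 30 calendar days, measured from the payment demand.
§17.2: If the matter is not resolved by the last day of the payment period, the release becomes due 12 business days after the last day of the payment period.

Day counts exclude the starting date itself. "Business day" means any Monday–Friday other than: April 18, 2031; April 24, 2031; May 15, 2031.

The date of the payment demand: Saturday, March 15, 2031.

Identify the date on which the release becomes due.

May 2, 2031

The last day of the payment period: March 15, 2031 + 30 days = April 14, 2031.
The date on which the release becomes due: 12 business days after Monday, April 14, 2031, skipping weekends and the listed holidays on Apr 18, Apr 24 — Apr 15, Apr 16, Apr 17, Apr 21, …, Apr 30, May 1, May 2 — lands on Friday, May 2, 2031.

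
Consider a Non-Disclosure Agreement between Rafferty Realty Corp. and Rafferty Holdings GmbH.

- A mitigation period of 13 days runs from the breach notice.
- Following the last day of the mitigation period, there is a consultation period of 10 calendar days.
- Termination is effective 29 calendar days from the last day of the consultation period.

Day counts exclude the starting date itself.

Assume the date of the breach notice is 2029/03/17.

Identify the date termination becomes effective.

2029/05/08

Adding 13 calendar days to 2029/03/17 gives 2029/03/30, which is the last day of the mitigation period.
Adding 10 calendar days to 2029/03/30 gives 2029/04/09, which is the last day of the consultation period.
The date termination becomes effective: 29 calendar days after 2029/04/09 is 2029/05/08.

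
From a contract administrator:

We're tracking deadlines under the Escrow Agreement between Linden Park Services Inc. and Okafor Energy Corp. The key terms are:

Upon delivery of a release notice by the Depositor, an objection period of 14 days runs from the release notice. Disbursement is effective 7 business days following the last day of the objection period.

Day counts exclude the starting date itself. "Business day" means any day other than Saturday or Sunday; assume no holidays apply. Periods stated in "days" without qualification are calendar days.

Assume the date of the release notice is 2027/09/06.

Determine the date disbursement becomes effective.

2027/09/29

The last day of the objection period: 14 calendar days after 2027/09/06 is 2027/09/20.
The date disbursement becomes effective: counting 7 business days from Monday, 2027/09/20 (Sep 21, Sep 22, Sep 23, Sep 24, Sep 27, Sep 28, Sep 29, skipping weekends) reaches Wednesday, 2027/09/29.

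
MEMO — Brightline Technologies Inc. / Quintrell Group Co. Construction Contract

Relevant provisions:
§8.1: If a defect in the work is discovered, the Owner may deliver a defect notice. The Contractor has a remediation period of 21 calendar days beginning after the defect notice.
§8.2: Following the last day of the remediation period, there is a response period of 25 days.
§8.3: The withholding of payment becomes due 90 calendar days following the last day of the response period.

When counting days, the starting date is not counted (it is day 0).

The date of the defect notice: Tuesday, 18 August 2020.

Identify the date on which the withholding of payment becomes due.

1 January 2021

The last day of the remediation period: 21 calendar days after 18 August 2020 is 8 September 2020.
The last day of the response period: 8 September 2020 + 25 days = 3 October 2020.
The date on which the withholding of payment becomes due: 90 calendar days after 3 October 2020 is 1 January 2021.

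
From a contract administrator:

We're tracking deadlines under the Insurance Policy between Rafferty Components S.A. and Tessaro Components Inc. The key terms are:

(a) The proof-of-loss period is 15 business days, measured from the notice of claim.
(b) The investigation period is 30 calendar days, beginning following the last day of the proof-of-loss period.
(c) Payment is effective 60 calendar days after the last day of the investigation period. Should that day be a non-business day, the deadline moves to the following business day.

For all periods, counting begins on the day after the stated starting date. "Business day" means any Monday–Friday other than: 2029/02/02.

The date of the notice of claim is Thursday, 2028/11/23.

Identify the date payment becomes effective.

2029/03/14

From Thursday, 2028/11/23, 15 business days (Nov 24, Nov 27, Nov 28, Nov 29, …, Dec 12, Dec 13, Dec 14, skipping weekends) brings us to Thursday, 2028/12/14, which is the last day of the proof-of-loss period.
The last day of the investigation period: 30 calendar days after 2028/12/14 is 2029/01/13.
Adding 60 calendar days to 2029/01/13 gives 2029/03/14, which is the date payment becomes effective. 2029/03/14 is a Wednesday and is not a listed holiday, so no roll-forward applies.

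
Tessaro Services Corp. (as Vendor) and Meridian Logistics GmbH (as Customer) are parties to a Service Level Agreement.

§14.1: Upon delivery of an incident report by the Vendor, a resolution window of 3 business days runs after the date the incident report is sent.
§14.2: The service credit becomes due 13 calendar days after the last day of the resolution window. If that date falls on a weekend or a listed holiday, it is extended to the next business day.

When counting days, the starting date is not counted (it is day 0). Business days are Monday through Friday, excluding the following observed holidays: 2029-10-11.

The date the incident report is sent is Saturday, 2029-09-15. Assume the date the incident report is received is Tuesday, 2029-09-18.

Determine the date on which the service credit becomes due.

2029-10-02

The last day of the resolution window: counting 3 business days from Saturday, 2029-09-15 (Sep 17, Sep 18, Sep 19, skipping weekends) reaches Wednesday, 2029-09-19.
The date on which the service credit becomes due: 13 calendar days after 2029-09-19 is 2029-10-02. 2029-10-02 is a Tuesday and is not a listed holiday, so no roll-forward applies.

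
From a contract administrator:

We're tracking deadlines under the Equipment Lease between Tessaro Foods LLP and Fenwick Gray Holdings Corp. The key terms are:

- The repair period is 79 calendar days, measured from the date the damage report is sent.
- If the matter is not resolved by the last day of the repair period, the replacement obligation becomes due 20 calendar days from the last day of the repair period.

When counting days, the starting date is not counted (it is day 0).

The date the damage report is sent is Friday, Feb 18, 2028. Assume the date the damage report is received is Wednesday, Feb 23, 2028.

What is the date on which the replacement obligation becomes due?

The last day of the repair period: 79 calendar days after Feb 18, 2028 is May 7, 2028.
Adding 20 calendar days to May 7, 2028 gives May 27, 2028, which is the date on which the replacement obligation becomes due.

May 27, 2028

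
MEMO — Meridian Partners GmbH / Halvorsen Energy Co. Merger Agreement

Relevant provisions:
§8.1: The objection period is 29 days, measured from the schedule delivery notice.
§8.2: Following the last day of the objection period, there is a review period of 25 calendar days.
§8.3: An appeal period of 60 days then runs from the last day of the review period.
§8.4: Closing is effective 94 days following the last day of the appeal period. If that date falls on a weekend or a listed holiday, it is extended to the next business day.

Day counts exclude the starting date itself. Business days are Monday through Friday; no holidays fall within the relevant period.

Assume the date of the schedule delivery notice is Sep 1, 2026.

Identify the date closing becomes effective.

The last day of the objection period: Sep 1, 2026 + 29 days = Sep 30, 2026.
The last day of the review period: Sep 30, 2026 + 25 days = Oct 25, 2026.
Adding 60 calendar days to Oct 25, 2026 gives Dec 24, 2026, which is the last day of the appeal period.
Adding 94 calendar days to Dec 24, 2026 gives Mar 28, 2027, which is the date closing becomes effective. That falls on a Sunday, so it rolls to the next business day, Monday, Mar 29, 2027.

Mar 29, 2027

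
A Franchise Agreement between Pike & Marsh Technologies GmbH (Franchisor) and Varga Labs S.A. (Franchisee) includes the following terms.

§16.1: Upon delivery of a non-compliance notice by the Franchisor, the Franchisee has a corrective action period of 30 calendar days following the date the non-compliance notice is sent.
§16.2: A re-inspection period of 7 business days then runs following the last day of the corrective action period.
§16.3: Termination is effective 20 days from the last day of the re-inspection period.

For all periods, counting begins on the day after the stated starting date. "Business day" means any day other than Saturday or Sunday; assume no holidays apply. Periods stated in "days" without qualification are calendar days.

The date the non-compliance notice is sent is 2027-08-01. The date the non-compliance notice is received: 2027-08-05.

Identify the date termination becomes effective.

The last day of the corrective action period: 30 calendar days after 2027-08-01 is 2027-08-31.
The last day of the re-inspection period: 7 business days after Tuesday, 2027-08-31, skipping weekends — Sep 1, Sep 2, Sep 3, Sep 6, Sep 7, Sep 8, Sep 9 — lands on Thursday, 2027-09-09.
Adding 20 calendar days to 2027-09-09 gives 2027-09-29, which is the date termination becomes effective.

2027-09-29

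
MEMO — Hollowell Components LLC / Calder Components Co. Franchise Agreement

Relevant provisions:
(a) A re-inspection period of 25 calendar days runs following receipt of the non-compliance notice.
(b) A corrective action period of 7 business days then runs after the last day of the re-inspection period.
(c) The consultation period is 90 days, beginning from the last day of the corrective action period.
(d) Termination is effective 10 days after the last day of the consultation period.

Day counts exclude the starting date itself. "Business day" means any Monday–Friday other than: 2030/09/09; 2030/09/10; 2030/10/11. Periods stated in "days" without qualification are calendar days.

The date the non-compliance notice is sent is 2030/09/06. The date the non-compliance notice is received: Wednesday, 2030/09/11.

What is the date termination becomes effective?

2031/01/24

Adding 25 calendar days to 2030/09/11 gives 2030/10/06, which is the last day of the re-inspection period.
The last day of the corrective action period: counting 7 business days from Sunday, 2030/10/06 (Oct 7, Oct 8, Oct 9, Oct 10, Oct 14, Oct 15, Oct 16, skipping weekends and the listed holiday on Oct 11) reaches Wednesday, 2030/10/16.
The last day of the consultation period: 90 calendar days after 2030/10/16 is 2031/01/14.
The date termination becomes effective: 2031/01/14 + 10 days = 2031/01/24.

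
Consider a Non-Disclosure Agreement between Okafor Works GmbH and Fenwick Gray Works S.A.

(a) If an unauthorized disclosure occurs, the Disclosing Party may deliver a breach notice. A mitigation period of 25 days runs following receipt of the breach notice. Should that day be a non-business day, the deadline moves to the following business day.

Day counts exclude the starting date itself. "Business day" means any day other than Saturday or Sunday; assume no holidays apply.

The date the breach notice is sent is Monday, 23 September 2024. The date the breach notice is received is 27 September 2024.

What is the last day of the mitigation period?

22 October 2024

Adding 25 calendar days to 27 September 2024 gives 22 October 2024, which is the last day of the mitigation period. 22 October 2024 is a Tuesday, so no roll-forward applies.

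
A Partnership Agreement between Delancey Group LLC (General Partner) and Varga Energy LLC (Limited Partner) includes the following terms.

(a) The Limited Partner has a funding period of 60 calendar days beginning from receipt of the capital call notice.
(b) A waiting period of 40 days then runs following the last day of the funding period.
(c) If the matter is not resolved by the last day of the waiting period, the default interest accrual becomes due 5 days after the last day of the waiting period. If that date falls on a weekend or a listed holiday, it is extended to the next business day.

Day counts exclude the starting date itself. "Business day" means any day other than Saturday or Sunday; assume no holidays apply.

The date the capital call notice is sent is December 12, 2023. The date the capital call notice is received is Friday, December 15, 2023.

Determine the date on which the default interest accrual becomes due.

March 29, 2024

The last day of the funding period: 60 calendar days after December 15, 2023 is February 13, 2024.
The last day of the waiting period: February 13, 2024 + 40 days = March 24, 2024.
The date on which the default interest accrual becomes due: March 24, 2024 + 5 days = March 29, 2024. March 29, 2024 is a Friday, so no roll-forward applies.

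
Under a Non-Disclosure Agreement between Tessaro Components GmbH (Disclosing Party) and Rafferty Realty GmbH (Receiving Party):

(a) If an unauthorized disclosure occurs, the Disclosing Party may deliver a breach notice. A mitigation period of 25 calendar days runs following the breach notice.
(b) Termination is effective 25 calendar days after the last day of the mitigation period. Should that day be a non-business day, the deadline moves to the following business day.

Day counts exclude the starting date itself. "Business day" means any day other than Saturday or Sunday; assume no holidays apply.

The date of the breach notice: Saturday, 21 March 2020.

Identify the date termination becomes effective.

Adding 25 calendar days to 21 March 2020 gives 15 April 2020, which is the last day of the mitigation period.
The date termination becomes effective: 15 April 2020 + 25 days = 10 May 2020. That falls on a Sunday, so it rolls to the next business day, Monday, 11 May 2020.

11 May 2020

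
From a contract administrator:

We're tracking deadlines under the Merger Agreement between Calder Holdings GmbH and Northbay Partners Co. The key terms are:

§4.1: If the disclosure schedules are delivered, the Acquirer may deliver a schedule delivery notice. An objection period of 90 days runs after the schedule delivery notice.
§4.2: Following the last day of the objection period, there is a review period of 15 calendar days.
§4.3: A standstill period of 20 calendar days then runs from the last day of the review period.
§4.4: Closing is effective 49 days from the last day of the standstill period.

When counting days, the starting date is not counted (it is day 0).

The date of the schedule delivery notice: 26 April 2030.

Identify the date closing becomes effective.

The last day of the objection period: 90 calendar days after 26 April 2030 is 25 July 2030.
Adding 15 calendar days to 25 July 2030 gives 9 August 2030, which is the last day of the review period.
The last day of the standstill period: 20 calendar days after 9 August 2030 is 29 August 2030.
The date closing becomes effective: 49 calendar days after 29 August 2030 is 17 October 2030.

17 October 2030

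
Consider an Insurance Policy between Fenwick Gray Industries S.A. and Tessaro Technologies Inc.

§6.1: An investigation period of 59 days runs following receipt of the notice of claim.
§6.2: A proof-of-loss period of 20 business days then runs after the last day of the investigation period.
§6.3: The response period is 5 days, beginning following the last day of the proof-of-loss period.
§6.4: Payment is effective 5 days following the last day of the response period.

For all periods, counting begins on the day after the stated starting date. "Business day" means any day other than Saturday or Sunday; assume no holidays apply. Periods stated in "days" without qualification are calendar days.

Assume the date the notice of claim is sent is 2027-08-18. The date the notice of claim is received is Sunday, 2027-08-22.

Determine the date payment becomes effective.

2027-11-27

The last day of the investigation period: 2027-08-22 + 59 days = 2027-10-20.
The last day of the proof-of-loss period: 20 business days after Wednesday, 2027-10-20, skipping weekends — Oct 21, Oct 22, Oct 25, Oct 26, …, Nov 15, Nov 16, Nov 17 — lands on Wednesday, 2027-11-17.
The last day of the response period: 2027-11-17 + 5 days = 2027-11-22.
The date payment becomes effective: 2027-11-22 + 5 days = 2027-11-27.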